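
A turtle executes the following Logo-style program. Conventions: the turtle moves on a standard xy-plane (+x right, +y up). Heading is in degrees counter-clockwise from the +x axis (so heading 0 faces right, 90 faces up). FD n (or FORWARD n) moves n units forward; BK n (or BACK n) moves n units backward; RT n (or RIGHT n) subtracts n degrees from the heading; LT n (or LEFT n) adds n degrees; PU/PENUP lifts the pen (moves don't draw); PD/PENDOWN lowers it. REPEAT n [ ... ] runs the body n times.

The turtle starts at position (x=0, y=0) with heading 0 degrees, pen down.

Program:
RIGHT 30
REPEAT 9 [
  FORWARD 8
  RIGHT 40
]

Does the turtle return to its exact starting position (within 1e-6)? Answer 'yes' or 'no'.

Executing turtle program step by step:
Start: pos=(0,0), heading=0, pen down
RT 30: heading 0 -> 330
REPEAT 9 [
  -- iteration 1/9 --
  FD 8: (0,0) -> (6.928,-4) [heading=330, draw]
  RT 40: heading 330 -> 290
  -- iteration 2/9 --
  FD 8: (6.928,-4) -> (9.664,-11.518) [heading=290, draw]
  RT 40: heading 290 -> 250
  -- iteration 3/9 --
  FD 8: (9.664,-11.518) -> (6.928,-19.035) [heading=250, draw]
  RT 40: heading 250 -> 210
  -- iteration 4/9 --
  FD 8: (6.928,-19.035) -> (0,-23.035) [heading=210, draw]
  RT 40: heading 210 -> 170
  -- iteration 5/9 --
  FD 8: (0,-23.035) -> (-7.878,-21.646) [heading=170, draw]
  RT 40: heading 170 -> 130
  -- iteration 6/9 --
  FD 8: (-7.878,-21.646) -> (-13.021,-15.518) [heading=130, draw]
  RT 40: heading 130 -> 90
  -- iteration 7/9 --
  FD 8: (-13.021,-15.518) -> (-13.021,-7.518) [heading=90, draw]
  RT 40: heading 90 -> 50
  -- iteration 8/9 --
  FD 8: (-13.021,-7.518) -> (-7.878,-1.389) [heading=50, draw]
  RT 40: heading 50 -> 10
  -- iteration 9/9 --
  FD 8: (-7.878,-1.389) -> (0,0) [heading=10, draw]
  RT 40: heading 10 -> 330
]
Final: pos=(0,0), heading=330, 9 segment(s) drawn

Start position: (0, 0)
Final position: (0, 0)
Distance = 0; < 1e-6 -> CLOSED

Answer: yes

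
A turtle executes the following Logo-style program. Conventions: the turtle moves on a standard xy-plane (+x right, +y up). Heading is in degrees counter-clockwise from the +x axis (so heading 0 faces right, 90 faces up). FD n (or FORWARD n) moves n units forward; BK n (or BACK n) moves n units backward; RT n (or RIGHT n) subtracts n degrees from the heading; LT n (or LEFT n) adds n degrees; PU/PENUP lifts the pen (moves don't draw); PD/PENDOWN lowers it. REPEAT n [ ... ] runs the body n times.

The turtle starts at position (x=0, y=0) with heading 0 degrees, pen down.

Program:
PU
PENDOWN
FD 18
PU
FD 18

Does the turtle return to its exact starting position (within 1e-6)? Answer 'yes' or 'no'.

Answer: no

Derivation:
Executing turtle program step by step:
Start: pos=(0,0), heading=0, pen down
PU: pen up
PD: pen down
FD 18: (0,0) -> (18,0) [heading=0, draw]
PU: pen up
FD 18: (18,0) -> (36,0) [heading=0, move]
Final: pos=(36,0), heading=0, 1 segment(s) drawn

Start position: (0, 0)
Final position: (36, 0)
Distance = 36; >= 1e-6 -> NOT closed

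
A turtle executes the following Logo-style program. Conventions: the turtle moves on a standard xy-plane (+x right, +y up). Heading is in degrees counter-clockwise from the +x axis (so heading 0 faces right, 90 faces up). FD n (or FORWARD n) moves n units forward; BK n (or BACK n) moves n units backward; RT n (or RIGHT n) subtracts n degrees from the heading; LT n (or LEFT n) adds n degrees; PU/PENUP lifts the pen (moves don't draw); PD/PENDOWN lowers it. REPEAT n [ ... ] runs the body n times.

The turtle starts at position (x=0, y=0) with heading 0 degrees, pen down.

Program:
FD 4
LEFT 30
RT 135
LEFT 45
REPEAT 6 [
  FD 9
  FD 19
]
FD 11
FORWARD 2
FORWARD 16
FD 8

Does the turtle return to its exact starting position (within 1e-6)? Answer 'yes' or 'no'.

Executing turtle program step by step:
Start: pos=(0,0), heading=0, pen down
FD 4: (0,0) -> (4,0) [heading=0, draw]
LT 30: heading 0 -> 30
RT 135: heading 30 -> 255
LT 45: heading 255 -> 300
REPEAT 6 [
  -- iteration 1/6 --
  FD 9: (4,0) -> (8.5,-7.794) [heading=300, draw]
  FD 19: (8.5,-7.794) -> (18,-24.249) [heading=300, draw]
  -- iteration 2/6 --
  FD 9: (18,-24.249) -> (22.5,-32.043) [heading=300, draw]
  FD 19: (22.5,-32.043) -> (32,-48.497) [heading=300, draw]
  -- iteration 3/6 --
  FD 9: (32,-48.497) -> (36.5,-56.292) [heading=300, draw]
  FD 19: (36.5,-56.292) -> (46,-72.746) [heading=300, draw]
  -- iteration 4/6 --
  FD 9: (46,-72.746) -> (50.5,-80.54) [heading=300, draw]
  FD 19: (50.5,-80.54) -> (60,-96.995) [heading=300, draw]
  -- iteration 5/6 --
  FD 9: (60,-96.995) -> (64.5,-104.789) [heading=300, draw]
  FD 19: (64.5,-104.789) -> (74,-121.244) [heading=300, draw]
  -- iteration 6/6 --
  FD 9: (74,-121.244) -> (78.5,-129.038) [heading=300, draw]
  FD 19: (78.5,-129.038) -> (88,-145.492) [heading=300, draw]
]
FD 11: (88,-145.492) -> (93.5,-155.019) [heading=300, draw]
FD 2: (93.5,-155.019) -> (94.5,-156.751) [heading=300, draw]
FD 16: (94.5,-156.751) -> (102.5,-170.607) [heading=300, draw]
FD 8: (102.5,-170.607) -> (106.5,-177.535) [heading=300, draw]
Final: pos=(106.5,-177.535), heading=300, 17 segment(s) drawn

Start position: (0, 0)
Final position: (106.5, -177.535)
Distance = 207.029; >= 1e-6 -> NOT closed

Answer: no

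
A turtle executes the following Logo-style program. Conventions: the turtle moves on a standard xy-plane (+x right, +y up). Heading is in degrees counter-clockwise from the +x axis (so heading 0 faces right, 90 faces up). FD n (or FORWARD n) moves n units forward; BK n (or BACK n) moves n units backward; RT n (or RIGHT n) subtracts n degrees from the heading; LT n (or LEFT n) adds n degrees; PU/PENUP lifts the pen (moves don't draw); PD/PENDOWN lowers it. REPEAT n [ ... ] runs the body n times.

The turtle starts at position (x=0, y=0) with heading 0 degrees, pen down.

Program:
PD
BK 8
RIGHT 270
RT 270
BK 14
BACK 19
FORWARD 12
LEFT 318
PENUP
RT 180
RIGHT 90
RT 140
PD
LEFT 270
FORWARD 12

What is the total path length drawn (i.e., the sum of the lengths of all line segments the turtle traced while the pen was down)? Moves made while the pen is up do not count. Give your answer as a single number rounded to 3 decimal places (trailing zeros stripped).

Answer: 65

Derivation:
Executing turtle program step by step:
Start: pos=(0,0), heading=0, pen down
PD: pen down
BK 8: (0,0) -> (-8,0) [heading=0, draw]
RT 270: heading 0 -> 90
RT 270: heading 90 -> 180
BK 14: (-8,0) -> (6,0) [heading=180, draw]
BK 19: (6,0) -> (25,0) [heading=180, draw]
FD 12: (25,0) -> (13,0) [heading=180, draw]
LT 318: heading 180 -> 138
PU: pen up
RT 180: heading 138 -> 318
RT 90: heading 318 -> 228
RT 140: heading 228 -> 88
PD: pen down
LT 270: heading 88 -> 358
FD 12: (13,0) -> (24.993,-0.419) [heading=358, draw]
Final: pos=(24.993,-0.419), heading=358, 5 segment(s) drawn

Segment lengths:
  seg 1: (0,0) -> (-8,0), length = 8
  seg 2: (-8,0) -> (6,0), length = 14
  seg 3: (6,0) -> (25,0), length = 19
  seg 4: (25,0) -> (13,0), length = 12
  seg 5: (13,0) -> (24.993,-0.419), length = 12
Total = 65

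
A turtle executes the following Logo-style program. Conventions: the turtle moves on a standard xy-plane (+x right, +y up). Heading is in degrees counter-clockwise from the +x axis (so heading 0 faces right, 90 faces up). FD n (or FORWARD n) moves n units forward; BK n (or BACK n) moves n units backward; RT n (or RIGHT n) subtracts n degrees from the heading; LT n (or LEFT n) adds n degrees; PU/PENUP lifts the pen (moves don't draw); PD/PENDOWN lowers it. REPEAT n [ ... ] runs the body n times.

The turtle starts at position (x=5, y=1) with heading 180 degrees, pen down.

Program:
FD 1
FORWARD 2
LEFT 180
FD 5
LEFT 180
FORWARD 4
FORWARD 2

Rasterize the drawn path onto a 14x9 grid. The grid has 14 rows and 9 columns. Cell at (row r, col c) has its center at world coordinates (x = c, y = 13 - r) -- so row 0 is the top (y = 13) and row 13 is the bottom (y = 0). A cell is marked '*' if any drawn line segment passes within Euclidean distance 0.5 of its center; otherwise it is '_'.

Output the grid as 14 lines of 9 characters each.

Answer: _________
_________
_________
_________
_________
_________
_________
_________
_________
_________
_________
_________
_*******_
_________

Derivation:
Segment 0: (5,1) -> (4,1)
Segment 1: (4,1) -> (2,1)
Segment 2: (2,1) -> (7,1)
Segment 3: (7,1) -> (3,1)
Segment 4: (3,1) -> (1,1)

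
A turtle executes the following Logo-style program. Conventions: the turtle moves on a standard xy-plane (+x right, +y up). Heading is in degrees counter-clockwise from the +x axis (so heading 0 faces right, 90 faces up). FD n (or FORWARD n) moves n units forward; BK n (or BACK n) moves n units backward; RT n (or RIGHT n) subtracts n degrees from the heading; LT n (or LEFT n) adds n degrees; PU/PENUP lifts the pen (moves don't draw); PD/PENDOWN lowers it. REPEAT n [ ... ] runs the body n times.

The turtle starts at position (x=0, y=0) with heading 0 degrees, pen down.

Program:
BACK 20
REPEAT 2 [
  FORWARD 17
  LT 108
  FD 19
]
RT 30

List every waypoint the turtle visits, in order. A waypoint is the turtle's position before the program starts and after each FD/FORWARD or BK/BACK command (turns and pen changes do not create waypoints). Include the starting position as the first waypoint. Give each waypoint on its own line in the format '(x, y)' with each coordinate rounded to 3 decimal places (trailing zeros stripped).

Executing turtle program step by step:
Start: pos=(0,0), heading=0, pen down
BK 20: (0,0) -> (-20,0) [heading=0, draw]
REPEAT 2 [
  -- iteration 1/2 --
  FD 17: (-20,0) -> (-3,0) [heading=0, draw]
  LT 108: heading 0 -> 108
  FD 19: (-3,0) -> (-8.871,18.07) [heading=108, draw]
  -- iteration 2/2 --
  FD 17: (-8.871,18.07) -> (-14.125,34.238) [heading=108, draw]
  LT 108: heading 108 -> 216
  FD 19: (-14.125,34.238) -> (-29.496,23.07) [heading=216, draw]
]
RT 30: heading 216 -> 186
Final: pos=(-29.496,23.07), heading=186, 5 segment(s) drawn
Waypoints (6 total):
(0, 0)
(-20, 0)
(-3, 0)
(-8.871, 18.07)
(-14.125, 34.238)
(-29.496, 23.07)

Answer: (0, 0)
(-20, 0)
(-3, 0)
(-8.871, 18.07)
(-14.125, 34.238)
(-29.496, 23.07)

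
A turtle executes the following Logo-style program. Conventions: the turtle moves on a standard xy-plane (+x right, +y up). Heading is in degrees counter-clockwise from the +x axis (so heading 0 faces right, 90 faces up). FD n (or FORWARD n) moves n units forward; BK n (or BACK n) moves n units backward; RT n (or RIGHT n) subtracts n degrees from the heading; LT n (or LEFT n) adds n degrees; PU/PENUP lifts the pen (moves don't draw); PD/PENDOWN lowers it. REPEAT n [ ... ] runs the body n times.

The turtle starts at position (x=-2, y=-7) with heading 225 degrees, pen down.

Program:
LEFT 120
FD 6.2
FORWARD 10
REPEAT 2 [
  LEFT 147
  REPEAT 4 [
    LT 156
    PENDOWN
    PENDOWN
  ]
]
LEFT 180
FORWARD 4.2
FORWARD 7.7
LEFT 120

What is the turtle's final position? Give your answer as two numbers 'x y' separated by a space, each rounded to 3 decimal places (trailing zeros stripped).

Answer: 13.025 -23.077

Derivation:
Executing turtle program step by step:
Start: pos=(-2,-7), heading=225, pen down
LT 120: heading 225 -> 345
FD 6.2: (-2,-7) -> (3.989,-8.605) [heading=345, draw]
FD 10: (3.989,-8.605) -> (13.648,-11.193) [heading=345, draw]
REPEAT 2 [
  -- iteration 1/2 --
  LT 147: heading 345 -> 132
  REPEAT 4 [
    -- iteration 1/4 --
    LT 156: heading 132 -> 288
    PD: pen down
    PD: pen down
    -- iteration 2/4 --
    LT 156: heading 288 -> 84
    PD: pen down
    PD: pen down
    -- iteration 3/4 --
    LT 156: heading 84 -> 240
    PD: pen down
    PD: pen down
    -- iteration 4/4 --
    LT 156: heading 240 -> 36
    PD: pen down
    PD: pen down
  ]
  -- iteration 2/2 --
  LT 147: heading 36 -> 183
  REPEAT 4 [
    -- iteration 1/4 --
    LT 156: heading 183 -> 339
    PD: pen down
    PD: pen down
    -- iteration 2/4 --
    LT 156: heading 339 -> 135
    PD: pen down
    PD: pen down
    -- iteration 3/4 --
    LT 156: heading 135 -> 291
    PD: pen down
    PD: pen down
    -- iteration 4/4 --
    LT 156: heading 291 -> 87
    PD: pen down
    PD: pen down
  ]
]
LT 180: heading 87 -> 267
FD 4.2: (13.648,-11.193) -> (13.428,-15.387) [heading=267, draw]
FD 7.7: (13.428,-15.387) -> (13.025,-23.077) [heading=267, draw]
LT 120: heading 267 -> 27
Final: pos=(13.025,-23.077), heading=27, 4 segment(s) drawn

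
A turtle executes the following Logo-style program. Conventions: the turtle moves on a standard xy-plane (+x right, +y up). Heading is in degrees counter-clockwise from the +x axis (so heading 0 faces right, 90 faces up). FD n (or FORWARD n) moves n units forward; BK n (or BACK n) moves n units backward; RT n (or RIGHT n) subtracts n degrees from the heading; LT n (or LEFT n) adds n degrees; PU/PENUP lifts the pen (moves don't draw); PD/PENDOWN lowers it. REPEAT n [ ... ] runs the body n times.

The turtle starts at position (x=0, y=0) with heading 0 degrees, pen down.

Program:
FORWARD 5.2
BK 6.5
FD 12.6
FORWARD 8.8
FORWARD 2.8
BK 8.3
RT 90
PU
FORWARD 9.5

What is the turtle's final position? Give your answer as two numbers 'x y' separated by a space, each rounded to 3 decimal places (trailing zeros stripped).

Executing turtle program step by step:
Start: pos=(0,0), heading=0, pen down
FD 5.2: (0,0) -> (5.2,0) [heading=0, draw]
BK 6.5: (5.2,0) -> (-1.3,0) [heading=0, draw]
FD 12.6: (-1.3,0) -> (11.3,0) [heading=0, draw]
FD 8.8: (11.3,0) -> (20.1,0) [heading=0, draw]
FD 2.8: (20.1,0) -> (22.9,0) [heading=0, draw]
BK 8.3: (22.9,0) -> (14.6,0) [heading=0, draw]
RT 90: heading 0 -> 270
PU: pen up
FD 9.5: (14.6,0) -> (14.6,-9.5) [heading=270, move]
Final: pos=(14.6,-9.5), heading=270, 6 segment(s) drawn

Answer: 14.6 -9.5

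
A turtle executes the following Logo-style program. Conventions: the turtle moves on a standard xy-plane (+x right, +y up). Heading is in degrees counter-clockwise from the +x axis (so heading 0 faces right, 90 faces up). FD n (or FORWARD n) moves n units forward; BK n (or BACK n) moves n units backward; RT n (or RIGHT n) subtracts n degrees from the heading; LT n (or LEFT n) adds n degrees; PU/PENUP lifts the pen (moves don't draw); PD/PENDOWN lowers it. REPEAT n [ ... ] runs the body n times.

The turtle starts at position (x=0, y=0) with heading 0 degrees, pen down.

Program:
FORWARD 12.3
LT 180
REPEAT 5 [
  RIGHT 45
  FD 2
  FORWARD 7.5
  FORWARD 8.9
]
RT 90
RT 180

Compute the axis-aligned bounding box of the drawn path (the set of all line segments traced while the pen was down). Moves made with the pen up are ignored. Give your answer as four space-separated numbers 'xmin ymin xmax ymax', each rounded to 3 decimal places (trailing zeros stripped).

Executing turtle program step by step:
Start: pos=(0,0), heading=0, pen down
FD 12.3: (0,0) -> (12.3,0) [heading=0, draw]
LT 180: heading 0 -> 180
REPEAT 5 [
  -- iteration 1/5 --
  RT 45: heading 180 -> 135
  FD 2: (12.3,0) -> (10.886,1.414) [heading=135, draw]
  FD 7.5: (10.886,1.414) -> (5.582,6.718) [heading=135, draw]
  FD 8.9: (5.582,6.718) -> (-0.711,13.011) [heading=135, draw]
  -- iteration 2/5 --
  RT 45: heading 135 -> 90
  FD 2: (-0.711,13.011) -> (-0.711,15.011) [heading=90, draw]
  FD 7.5: (-0.711,15.011) -> (-0.711,22.511) [heading=90, draw]
  FD 8.9: (-0.711,22.511) -> (-0.711,31.411) [heading=90, draw]
  -- iteration 3/5 --
  RT 45: heading 90 -> 45
  FD 2: (-0.711,31.411) -> (0.703,32.825) [heading=45, draw]
  FD 7.5: (0.703,32.825) -> (6.007,38.128) [heading=45, draw]
  FD 8.9: (6.007,38.128) -> (12.3,44.422) [heading=45, draw]
  -- iteration 4/5 --
  RT 45: heading 45 -> 0
  FD 2: (12.3,44.422) -> (14.3,44.422) [heading=0, draw]
  FD 7.5: (14.3,44.422) -> (21.8,44.422) [heading=0, draw]
  FD 8.9: (21.8,44.422) -> (30.7,44.422) [heading=0, draw]
  -- iteration 5/5 --
  RT 45: heading 0 -> 315
  FD 2: (30.7,44.422) -> (32.114,43.007) [heading=315, draw]
  FD 7.5: (32.114,43.007) -> (37.418,37.704) [heading=315, draw]
  FD 8.9: (37.418,37.704) -> (43.711,31.411) [heading=315, draw]
]
RT 90: heading 315 -> 225
RT 180: heading 225 -> 45
Final: pos=(43.711,31.411), heading=45, 16 segment(s) drawn

Segment endpoints: x in {-0.711, -0.711, -0.711, -0.711, 0, 0.703, 5.582, 6.007, 10.886, 12.3, 12.3, 14.3, 21.8, 30.7, 32.114, 37.418, 43.711}, y in {0, 1.414, 6.718, 13.011, 15.011, 22.511, 31.411, 32.825, 37.704, 38.128, 43.007, 44.422}
xmin=-0.711, ymin=0, xmax=43.711, ymax=44.422

Answer: -0.711 0 43.711 44.422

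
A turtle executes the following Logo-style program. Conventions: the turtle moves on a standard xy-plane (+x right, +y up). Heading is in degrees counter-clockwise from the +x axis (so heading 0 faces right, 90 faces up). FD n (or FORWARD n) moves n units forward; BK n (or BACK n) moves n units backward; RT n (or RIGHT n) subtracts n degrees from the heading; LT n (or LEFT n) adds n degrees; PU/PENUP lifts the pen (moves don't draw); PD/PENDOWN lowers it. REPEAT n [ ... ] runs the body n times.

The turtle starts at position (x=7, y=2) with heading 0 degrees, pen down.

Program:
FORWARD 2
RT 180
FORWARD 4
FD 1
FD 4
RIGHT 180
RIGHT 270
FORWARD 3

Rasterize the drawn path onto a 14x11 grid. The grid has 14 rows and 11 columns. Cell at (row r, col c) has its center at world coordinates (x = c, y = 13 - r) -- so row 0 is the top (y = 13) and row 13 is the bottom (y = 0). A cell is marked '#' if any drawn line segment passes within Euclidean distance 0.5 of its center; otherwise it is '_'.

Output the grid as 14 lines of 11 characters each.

Segment 0: (7,2) -> (9,2)
Segment 1: (9,2) -> (5,2)
Segment 2: (5,2) -> (4,2)
Segment 3: (4,2) -> (0,2)
Segment 4: (0,2) -> (-0,5)

Answer: ___________
___________
___________
___________
___________
___________
___________
___________
#__________
#__________
#__________
##########_
___________
___________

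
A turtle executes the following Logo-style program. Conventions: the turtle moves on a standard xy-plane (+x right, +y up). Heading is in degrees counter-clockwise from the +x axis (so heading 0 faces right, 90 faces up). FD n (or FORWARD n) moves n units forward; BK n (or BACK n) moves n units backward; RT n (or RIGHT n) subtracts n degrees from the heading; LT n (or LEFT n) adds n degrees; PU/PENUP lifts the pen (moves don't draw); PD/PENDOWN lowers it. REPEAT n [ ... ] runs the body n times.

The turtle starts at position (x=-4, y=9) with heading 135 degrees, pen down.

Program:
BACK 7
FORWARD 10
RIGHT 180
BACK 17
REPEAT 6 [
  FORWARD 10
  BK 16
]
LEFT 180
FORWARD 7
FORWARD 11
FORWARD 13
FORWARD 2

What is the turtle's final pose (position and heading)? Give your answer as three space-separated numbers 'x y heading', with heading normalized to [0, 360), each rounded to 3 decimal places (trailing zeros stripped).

Executing turtle program step by step:
Start: pos=(-4,9), heading=135, pen down
BK 7: (-4,9) -> (0.95,4.05) [heading=135, draw]
FD 10: (0.95,4.05) -> (-6.121,11.121) [heading=135, draw]
RT 180: heading 135 -> 315
BK 17: (-6.121,11.121) -> (-18.142,23.142) [heading=315, draw]
REPEAT 6 [
  -- iteration 1/6 --
  FD 10: (-18.142,23.142) -> (-11.071,16.071) [heading=315, draw]
  BK 16: (-11.071,16.071) -> (-22.385,27.385) [heading=315, draw]
  -- iteration 2/6 --
  FD 10: (-22.385,27.385) -> (-15.314,20.314) [heading=315, draw]
  BK 16: (-15.314,20.314) -> (-26.627,31.627) [heading=315, draw]
  -- iteration 3/6 --
  FD 10: (-26.627,31.627) -> (-19.556,24.556) [heading=315, draw]
  BK 16: (-19.556,24.556) -> (-30.87,35.87) [heading=315, draw]
  -- iteration 4/6 --
  FD 10: (-30.87,35.87) -> (-23.799,28.799) [heading=315, draw]
  BK 16: (-23.799,28.799) -> (-35.113,40.113) [heading=315, draw]
  -- iteration 5/6 --
  FD 10: (-35.113,40.113) -> (-28.042,33.042) [heading=315, draw]
  BK 16: (-28.042,33.042) -> (-39.355,44.355) [heading=315, draw]
  -- iteration 6/6 --
  FD 10: (-39.355,44.355) -> (-32.284,37.284) [heading=315, draw]
  BK 16: (-32.284,37.284) -> (-43.598,48.598) [heading=315, draw]
]
LT 180: heading 315 -> 135
FD 7: (-43.598,48.598) -> (-48.548,53.548) [heading=135, draw]
FD 11: (-48.548,53.548) -> (-56.326,61.326) [heading=135, draw]
FD 13: (-56.326,61.326) -> (-65.518,70.518) [heading=135, draw]
FD 2: (-65.518,70.518) -> (-66.933,71.933) [heading=135, draw]
Final: pos=(-66.933,71.933), heading=135, 19 segment(s) drawn

Answer: -66.933 71.933 135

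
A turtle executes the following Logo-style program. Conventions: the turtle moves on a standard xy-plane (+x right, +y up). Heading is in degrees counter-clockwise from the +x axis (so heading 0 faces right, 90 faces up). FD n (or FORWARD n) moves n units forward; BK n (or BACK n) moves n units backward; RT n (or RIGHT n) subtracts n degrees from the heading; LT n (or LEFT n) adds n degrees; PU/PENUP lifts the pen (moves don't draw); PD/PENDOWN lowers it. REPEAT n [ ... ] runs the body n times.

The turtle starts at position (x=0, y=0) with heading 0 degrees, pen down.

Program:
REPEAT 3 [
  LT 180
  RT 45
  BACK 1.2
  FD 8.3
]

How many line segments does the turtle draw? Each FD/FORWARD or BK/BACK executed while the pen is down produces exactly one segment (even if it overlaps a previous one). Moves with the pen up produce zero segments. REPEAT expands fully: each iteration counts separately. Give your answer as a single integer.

Answer: 6

Derivation:
Executing turtle program step by step:
Start: pos=(0,0), heading=0, pen down
REPEAT 3 [
  -- iteration 1/3 --
  LT 180: heading 0 -> 180
  RT 45: heading 180 -> 135
  BK 1.2: (0,0) -> (0.849,-0.849) [heading=135, draw]
  FD 8.3: (0.849,-0.849) -> (-5.02,5.02) [heading=135, draw]
  -- iteration 2/3 --
  LT 180: heading 135 -> 315
  RT 45: heading 315 -> 270
  BK 1.2: (-5.02,5.02) -> (-5.02,6.22) [heading=270, draw]
  FD 8.3: (-5.02,6.22) -> (-5.02,-2.08) [heading=270, draw]
  -- iteration 3/3 --
  LT 180: heading 270 -> 90
  RT 45: heading 90 -> 45
  BK 1.2: (-5.02,-2.08) -> (-5.869,-2.928) [heading=45, draw]
  FD 8.3: (-5.869,-2.928) -> (0,2.941) [heading=45, draw]
]
Final: pos=(0,2.941), heading=45, 6 segment(s) drawn
Segments drawn: 6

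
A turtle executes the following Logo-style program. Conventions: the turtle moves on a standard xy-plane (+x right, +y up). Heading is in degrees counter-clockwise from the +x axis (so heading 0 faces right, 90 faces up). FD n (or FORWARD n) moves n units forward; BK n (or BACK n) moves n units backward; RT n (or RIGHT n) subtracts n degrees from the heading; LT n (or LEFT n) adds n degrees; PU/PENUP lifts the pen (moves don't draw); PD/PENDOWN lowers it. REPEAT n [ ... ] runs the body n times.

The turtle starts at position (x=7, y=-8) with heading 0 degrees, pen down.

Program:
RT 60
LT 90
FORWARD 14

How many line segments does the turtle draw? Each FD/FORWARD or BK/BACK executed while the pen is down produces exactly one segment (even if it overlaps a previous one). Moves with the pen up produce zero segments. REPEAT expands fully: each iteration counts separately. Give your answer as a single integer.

Executing turtle program step by step:
Start: pos=(7,-8), heading=0, pen down
RT 60: heading 0 -> 300
LT 90: heading 300 -> 30
FD 14: (7,-8) -> (19.124,-1) [heading=30, draw]
Final: pos=(19.124,-1), heading=30, 1 segment(s) drawn
Segments drawn: 1

Answer: 1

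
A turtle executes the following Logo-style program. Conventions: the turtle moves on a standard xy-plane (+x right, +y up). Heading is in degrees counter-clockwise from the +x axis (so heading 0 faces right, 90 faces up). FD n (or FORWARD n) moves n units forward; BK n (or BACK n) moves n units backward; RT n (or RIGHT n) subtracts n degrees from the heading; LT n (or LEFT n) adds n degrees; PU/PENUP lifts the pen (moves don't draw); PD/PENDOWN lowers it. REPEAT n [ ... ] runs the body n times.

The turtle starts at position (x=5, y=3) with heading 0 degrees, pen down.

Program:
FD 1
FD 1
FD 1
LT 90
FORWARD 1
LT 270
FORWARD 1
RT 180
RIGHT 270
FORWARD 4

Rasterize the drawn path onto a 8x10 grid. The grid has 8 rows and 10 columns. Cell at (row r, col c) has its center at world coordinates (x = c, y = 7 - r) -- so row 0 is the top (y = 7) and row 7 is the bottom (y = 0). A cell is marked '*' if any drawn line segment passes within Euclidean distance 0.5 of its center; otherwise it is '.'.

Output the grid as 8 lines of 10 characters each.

Segment 0: (5,3) -> (6,3)
Segment 1: (6,3) -> (7,3)
Segment 2: (7,3) -> (8,3)
Segment 3: (8,3) -> (8,4)
Segment 4: (8,4) -> (9,4)
Segment 5: (9,4) -> (9,-0)

Answer: ..........
..........
..........
........**
.....*****
.........*
.........*
.........*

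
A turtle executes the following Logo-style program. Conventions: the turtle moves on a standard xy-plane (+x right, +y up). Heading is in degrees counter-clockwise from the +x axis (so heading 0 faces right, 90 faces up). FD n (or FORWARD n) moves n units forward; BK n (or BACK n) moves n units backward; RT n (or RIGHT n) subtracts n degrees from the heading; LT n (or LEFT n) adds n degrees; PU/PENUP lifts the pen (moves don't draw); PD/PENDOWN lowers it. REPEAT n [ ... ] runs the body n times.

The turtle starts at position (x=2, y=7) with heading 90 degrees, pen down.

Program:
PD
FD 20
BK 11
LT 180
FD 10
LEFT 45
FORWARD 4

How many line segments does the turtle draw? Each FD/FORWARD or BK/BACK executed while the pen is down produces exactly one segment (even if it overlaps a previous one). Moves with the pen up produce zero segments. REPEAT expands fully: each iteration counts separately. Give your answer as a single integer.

Executing turtle program step by step:
Start: pos=(2,7), heading=90, pen down
PD: pen down
FD 20: (2,7) -> (2,27) [heading=90, draw]
BK 11: (2,27) -> (2,16) [heading=90, draw]
LT 180: heading 90 -> 270
FD 10: (2,16) -> (2,6) [heading=270, draw]
LT 45: heading 270 -> 315
FD 4: (2,6) -> (4.828,3.172) [heading=315, draw]
Final: pos=(4.828,3.172), heading=315, 4 segment(s) drawn
Segments drawn: 4

Answer: 4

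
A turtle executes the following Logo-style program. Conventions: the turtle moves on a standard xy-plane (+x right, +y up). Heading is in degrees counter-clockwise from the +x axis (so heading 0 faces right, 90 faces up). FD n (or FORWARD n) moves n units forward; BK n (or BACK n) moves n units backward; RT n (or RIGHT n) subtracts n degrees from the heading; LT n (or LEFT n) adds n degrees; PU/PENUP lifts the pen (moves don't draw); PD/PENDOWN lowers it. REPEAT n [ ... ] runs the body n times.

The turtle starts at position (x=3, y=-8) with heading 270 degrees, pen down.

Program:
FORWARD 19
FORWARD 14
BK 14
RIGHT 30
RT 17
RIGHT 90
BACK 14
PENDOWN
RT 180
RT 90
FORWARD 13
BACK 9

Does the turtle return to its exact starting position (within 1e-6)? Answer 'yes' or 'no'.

Answer: no

Derivation:
Executing turtle program step by step:
Start: pos=(3,-8), heading=270, pen down
FD 19: (3,-8) -> (3,-27) [heading=270, draw]
FD 14: (3,-27) -> (3,-41) [heading=270, draw]
BK 14: (3,-41) -> (3,-27) [heading=270, draw]
RT 30: heading 270 -> 240
RT 17: heading 240 -> 223
RT 90: heading 223 -> 133
BK 14: (3,-27) -> (12.548,-37.239) [heading=133, draw]
PD: pen down
RT 180: heading 133 -> 313
RT 90: heading 313 -> 223
FD 13: (12.548,-37.239) -> (3.04,-46.105) [heading=223, draw]
BK 9: (3.04,-46.105) -> (9.623,-39.967) [heading=223, draw]
Final: pos=(9.623,-39.967), heading=223, 6 segment(s) drawn

Start position: (3, -8)
Final position: (9.623, -39.967)
Distance = 32.646; >= 1e-6 -> NOT closed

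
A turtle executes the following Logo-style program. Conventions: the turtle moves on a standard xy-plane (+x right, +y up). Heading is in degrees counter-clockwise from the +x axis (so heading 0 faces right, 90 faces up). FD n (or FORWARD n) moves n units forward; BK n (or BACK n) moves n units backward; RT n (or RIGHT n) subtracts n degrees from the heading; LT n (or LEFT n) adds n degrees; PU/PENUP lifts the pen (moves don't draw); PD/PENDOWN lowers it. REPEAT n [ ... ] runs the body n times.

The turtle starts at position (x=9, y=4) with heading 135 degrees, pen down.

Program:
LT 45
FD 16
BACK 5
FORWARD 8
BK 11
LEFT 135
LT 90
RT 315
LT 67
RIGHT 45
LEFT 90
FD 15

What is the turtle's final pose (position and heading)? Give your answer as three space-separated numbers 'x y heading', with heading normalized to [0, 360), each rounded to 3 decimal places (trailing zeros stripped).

Executing turtle program step by step:
Start: pos=(9,4), heading=135, pen down
LT 45: heading 135 -> 180
FD 16: (9,4) -> (-7,4) [heading=180, draw]
BK 5: (-7,4) -> (-2,4) [heading=180, draw]
FD 8: (-2,4) -> (-10,4) [heading=180, draw]
BK 11: (-10,4) -> (1,4) [heading=180, draw]
LT 135: heading 180 -> 315
LT 90: heading 315 -> 45
RT 315: heading 45 -> 90
LT 67: heading 90 -> 157
RT 45: heading 157 -> 112
LT 90: heading 112 -> 202
FD 15: (1,4) -> (-12.908,-1.619) [heading=202, draw]
Final: pos=(-12.908,-1.619), heading=202, 5 segment(s) drawn

Answer: -12.908 -1.619 202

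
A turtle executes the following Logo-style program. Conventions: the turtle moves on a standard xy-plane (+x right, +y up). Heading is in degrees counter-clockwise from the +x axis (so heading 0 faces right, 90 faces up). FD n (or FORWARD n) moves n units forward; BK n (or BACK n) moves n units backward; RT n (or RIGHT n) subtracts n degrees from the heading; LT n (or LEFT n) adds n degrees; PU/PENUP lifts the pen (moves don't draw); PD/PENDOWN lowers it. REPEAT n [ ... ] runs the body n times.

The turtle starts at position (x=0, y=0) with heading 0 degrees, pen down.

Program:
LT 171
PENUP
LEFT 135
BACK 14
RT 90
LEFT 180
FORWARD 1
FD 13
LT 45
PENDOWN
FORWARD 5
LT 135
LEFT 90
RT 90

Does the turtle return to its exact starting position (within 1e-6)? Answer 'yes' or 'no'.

Answer: no

Derivation:
Executing turtle program step by step:
Start: pos=(0,0), heading=0, pen down
LT 171: heading 0 -> 171
PU: pen up
LT 135: heading 171 -> 306
BK 14: (0,0) -> (-8.229,11.326) [heading=306, move]
RT 90: heading 306 -> 216
LT 180: heading 216 -> 36
FD 1: (-8.229,11.326) -> (-7.42,11.914) [heading=36, move]
FD 13: (-7.42,11.914) -> (3.097,19.555) [heading=36, move]
LT 45: heading 36 -> 81
PD: pen down
FD 5: (3.097,19.555) -> (3.879,24.494) [heading=81, draw]
LT 135: heading 81 -> 216
LT 90: heading 216 -> 306
RT 90: heading 306 -> 216
Final: pos=(3.879,24.494), heading=216, 1 segment(s) drawn

Start position: (0, 0)
Final position: (3.879, 24.494)
Distance = 24.799; >= 1e-6 -> NOT closed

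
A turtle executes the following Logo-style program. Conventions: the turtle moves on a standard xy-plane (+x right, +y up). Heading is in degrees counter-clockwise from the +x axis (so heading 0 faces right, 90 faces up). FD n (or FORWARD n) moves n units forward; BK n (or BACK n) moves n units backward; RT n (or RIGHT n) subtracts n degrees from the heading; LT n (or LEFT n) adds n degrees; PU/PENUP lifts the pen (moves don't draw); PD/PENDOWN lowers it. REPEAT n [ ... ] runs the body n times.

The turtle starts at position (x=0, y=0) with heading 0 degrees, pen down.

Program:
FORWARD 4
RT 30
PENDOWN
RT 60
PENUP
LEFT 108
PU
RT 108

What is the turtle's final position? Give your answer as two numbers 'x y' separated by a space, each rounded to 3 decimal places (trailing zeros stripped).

Answer: 4 0

Derivation:
Executing turtle program step by step:
Start: pos=(0,0), heading=0, pen down
FD 4: (0,0) -> (4,0) [heading=0, draw]
RT 30: heading 0 -> 330
PD: pen down
RT 60: heading 330 -> 270
PU: pen up
LT 108: heading 270 -> 18
PU: pen up
RT 108: heading 18 -> 270
Final: pos=(4,0), heading=270, 1 segment(s) drawn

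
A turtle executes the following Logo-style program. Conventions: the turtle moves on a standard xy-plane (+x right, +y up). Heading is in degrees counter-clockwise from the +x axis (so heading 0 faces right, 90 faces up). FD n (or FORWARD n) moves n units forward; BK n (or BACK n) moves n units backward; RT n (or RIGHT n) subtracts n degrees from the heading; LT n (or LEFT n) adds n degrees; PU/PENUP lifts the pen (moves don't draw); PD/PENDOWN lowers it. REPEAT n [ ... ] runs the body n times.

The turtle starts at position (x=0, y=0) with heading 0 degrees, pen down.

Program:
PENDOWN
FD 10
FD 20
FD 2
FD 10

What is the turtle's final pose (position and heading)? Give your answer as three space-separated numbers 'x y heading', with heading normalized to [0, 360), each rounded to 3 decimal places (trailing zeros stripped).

Executing turtle program step by step:
Start: pos=(0,0), heading=0, pen down
PD: pen down
FD 10: (0,0) -> (10,0) [heading=0, draw]
FD 20: (10,0) -> (30,0) [heading=0, draw]
FD 2: (30,0) -> (32,0) [heading=0, draw]
FD 10: (32,0) -> (42,0) [heading=0, draw]
Final: pos=(42,0), heading=0, 4 segment(s) drawn

Answer: 42 0 0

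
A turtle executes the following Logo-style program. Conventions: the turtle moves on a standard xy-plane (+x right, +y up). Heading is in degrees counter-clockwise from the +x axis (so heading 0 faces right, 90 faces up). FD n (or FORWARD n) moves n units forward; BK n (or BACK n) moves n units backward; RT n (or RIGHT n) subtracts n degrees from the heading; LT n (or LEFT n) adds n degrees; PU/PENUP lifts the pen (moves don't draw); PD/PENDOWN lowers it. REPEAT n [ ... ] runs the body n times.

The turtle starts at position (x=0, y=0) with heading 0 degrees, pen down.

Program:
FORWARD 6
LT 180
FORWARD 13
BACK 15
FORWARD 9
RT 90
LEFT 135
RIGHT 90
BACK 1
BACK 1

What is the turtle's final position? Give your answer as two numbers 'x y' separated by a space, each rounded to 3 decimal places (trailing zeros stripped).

Answer: 0.414 -1.414

Derivation:
Executing turtle program step by step:
Start: pos=(0,0), heading=0, pen down
FD 6: (0,0) -> (6,0) [heading=0, draw]
LT 180: heading 0 -> 180
FD 13: (6,0) -> (-7,0) [heading=180, draw]
BK 15: (-7,0) -> (8,0) [heading=180, draw]
FD 9: (8,0) -> (-1,0) [heading=180, draw]
RT 90: heading 180 -> 90
LT 135: heading 90 -> 225
RT 90: heading 225 -> 135
BK 1: (-1,0) -> (-0.293,-0.707) [heading=135, draw]
BK 1: (-0.293,-0.707) -> (0.414,-1.414) [heading=135, draw]
Final: pos=(0.414,-1.414), heading=135, 6 segment(s) drawn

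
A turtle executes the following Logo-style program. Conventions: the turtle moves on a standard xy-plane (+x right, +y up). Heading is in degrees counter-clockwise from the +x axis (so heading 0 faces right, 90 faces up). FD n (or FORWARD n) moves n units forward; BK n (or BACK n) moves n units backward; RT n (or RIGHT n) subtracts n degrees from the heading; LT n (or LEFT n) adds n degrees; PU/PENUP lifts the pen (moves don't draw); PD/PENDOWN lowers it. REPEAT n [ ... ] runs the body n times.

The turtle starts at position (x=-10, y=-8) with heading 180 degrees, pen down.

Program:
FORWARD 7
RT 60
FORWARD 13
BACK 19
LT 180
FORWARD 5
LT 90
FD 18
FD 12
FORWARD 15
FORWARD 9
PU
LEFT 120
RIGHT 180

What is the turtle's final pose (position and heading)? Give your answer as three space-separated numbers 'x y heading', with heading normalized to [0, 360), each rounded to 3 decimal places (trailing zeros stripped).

Answer: 35.265 9.474 330

Derivation:
Executing turtle program step by step:
Start: pos=(-10,-8), heading=180, pen down
FD 7: (-10,-8) -> (-17,-8) [heading=180, draw]
RT 60: heading 180 -> 120
FD 13: (-17,-8) -> (-23.5,3.258) [heading=120, draw]
BK 19: (-23.5,3.258) -> (-14,-13.196) [heading=120, draw]
LT 180: heading 120 -> 300
FD 5: (-14,-13.196) -> (-11.5,-17.526) [heading=300, draw]
LT 90: heading 300 -> 30
FD 18: (-11.5,-17.526) -> (4.088,-8.526) [heading=30, draw]
FD 12: (4.088,-8.526) -> (14.481,-2.526) [heading=30, draw]
FD 15: (14.481,-2.526) -> (27.471,4.974) [heading=30, draw]
FD 9: (27.471,4.974) -> (35.265,9.474) [heading=30, draw]
PU: pen up
LT 120: heading 30 -> 150
RT 180: heading 150 -> 330
Final: pos=(35.265,9.474), heading=330, 8 segment(s) drawn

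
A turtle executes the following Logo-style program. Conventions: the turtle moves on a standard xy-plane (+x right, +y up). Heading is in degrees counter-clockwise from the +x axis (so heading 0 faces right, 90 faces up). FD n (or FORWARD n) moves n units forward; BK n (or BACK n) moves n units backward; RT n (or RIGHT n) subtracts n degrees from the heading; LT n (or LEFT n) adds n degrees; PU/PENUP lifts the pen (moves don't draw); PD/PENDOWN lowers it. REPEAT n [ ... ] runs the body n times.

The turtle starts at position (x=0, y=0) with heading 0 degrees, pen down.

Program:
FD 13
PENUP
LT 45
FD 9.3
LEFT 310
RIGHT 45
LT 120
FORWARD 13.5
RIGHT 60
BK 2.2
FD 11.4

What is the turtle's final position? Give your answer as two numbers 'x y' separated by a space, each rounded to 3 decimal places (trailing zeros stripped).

Executing turtle program step by step:
Start: pos=(0,0), heading=0, pen down
FD 13: (0,0) -> (13,0) [heading=0, draw]
PU: pen up
LT 45: heading 0 -> 45
FD 9.3: (13,0) -> (19.576,6.576) [heading=45, move]
LT 310: heading 45 -> 355
RT 45: heading 355 -> 310
LT 120: heading 310 -> 70
FD 13.5: (19.576,6.576) -> (24.193,19.262) [heading=70, move]
RT 60: heading 70 -> 10
BK 2.2: (24.193,19.262) -> (22.027,18.88) [heading=10, move]
FD 11.4: (22.027,18.88) -> (33.254,20.86) [heading=10, move]
Final: pos=(33.254,20.86), heading=10, 1 segment(s) drawn

Answer: 33.254 20.86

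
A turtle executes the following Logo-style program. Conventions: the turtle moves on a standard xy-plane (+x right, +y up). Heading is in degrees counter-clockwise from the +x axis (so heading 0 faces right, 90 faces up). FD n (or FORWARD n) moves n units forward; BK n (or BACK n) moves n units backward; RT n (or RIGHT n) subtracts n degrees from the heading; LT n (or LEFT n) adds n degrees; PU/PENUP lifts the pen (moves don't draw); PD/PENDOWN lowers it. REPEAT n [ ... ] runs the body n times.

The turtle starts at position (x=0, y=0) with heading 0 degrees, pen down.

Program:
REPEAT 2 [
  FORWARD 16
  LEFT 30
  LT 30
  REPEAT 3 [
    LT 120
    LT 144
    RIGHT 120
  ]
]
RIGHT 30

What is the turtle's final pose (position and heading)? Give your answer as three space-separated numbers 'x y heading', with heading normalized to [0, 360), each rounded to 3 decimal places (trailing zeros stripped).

Answer: 5.294 11.89 234

Derivation:
Executing turtle program step by step:
Start: pos=(0,0), heading=0, pen down
REPEAT 2 [
  -- iteration 1/2 --
  FD 16: (0,0) -> (16,0) [heading=0, draw]
  LT 30: heading 0 -> 30
  LT 30: heading 30 -> 60
  REPEAT 3 [
    -- iteration 1/3 --
    LT 120: heading 60 -> 180
    LT 144: heading 180 -> 324
    RT 120: heading 324 -> 204
    -- iteration 2/3 --
    LT 120: heading 204 -> 324
    LT 144: heading 324 -> 108
    RT 120: heading 108 -> 348
    -- iteration 3/3 --
    LT 120: heading 348 -> 108
    LT 144: heading 108 -> 252
    RT 120: heading 252 -> 132
  ]
  -- iteration 2/2 --
  FD 16: (16,0) -> (5.294,11.89) [heading=132, draw]
  LT 30: heading 132 -> 162
  LT 30: heading 162 -> 192
  REPEAT 3 [
    -- iteration 1/3 --
    LT 120: heading 192 -> 312
    LT 144: heading 312 -> 96
    RT 120: heading 96 -> 336
    -- iteration 2/3 --
    LT 120: heading 336 -> 96
    LT 144: heading 96 -> 240
    RT 120: heading 240 -> 120
    -- iteration 3/3 --
    LT 120: heading 120 -> 240
    LT 144: heading 240 -> 24
    RT 120: heading 24 -> 264
  ]
]
RT 30: heading 264 -> 234
Final: pos=(5.294,11.89), heading=234, 2 segment(s) drawn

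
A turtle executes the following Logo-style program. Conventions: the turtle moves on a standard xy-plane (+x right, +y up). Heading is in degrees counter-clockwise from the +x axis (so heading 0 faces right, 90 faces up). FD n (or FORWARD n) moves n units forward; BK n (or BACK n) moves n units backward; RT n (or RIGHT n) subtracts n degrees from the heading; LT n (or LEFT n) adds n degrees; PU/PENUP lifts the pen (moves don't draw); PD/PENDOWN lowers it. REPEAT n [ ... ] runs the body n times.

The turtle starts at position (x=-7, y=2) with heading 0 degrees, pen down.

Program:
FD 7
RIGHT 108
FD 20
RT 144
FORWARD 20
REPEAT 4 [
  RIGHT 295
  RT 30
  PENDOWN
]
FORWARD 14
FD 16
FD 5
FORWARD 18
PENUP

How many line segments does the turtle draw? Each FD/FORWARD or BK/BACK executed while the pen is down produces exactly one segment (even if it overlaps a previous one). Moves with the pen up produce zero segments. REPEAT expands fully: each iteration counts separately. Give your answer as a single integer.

Answer: 7

Derivation:
Executing turtle program step by step:
Start: pos=(-7,2), heading=0, pen down
FD 7: (-7,2) -> (0,2) [heading=0, draw]
RT 108: heading 0 -> 252
FD 20: (0,2) -> (-6.18,-17.021) [heading=252, draw]
RT 144: heading 252 -> 108
FD 20: (-6.18,-17.021) -> (-12.361,2) [heading=108, draw]
REPEAT 4 [
  -- iteration 1/4 --
  RT 295: heading 108 -> 173
  RT 30: heading 173 -> 143
  PD: pen down
  -- iteration 2/4 --
  RT 295: heading 143 -> 208
  RT 30: heading 208 -> 178
  PD: pen down
  -- iteration 3/4 --
  RT 295: heading 178 -> 243
  RT 30: heading 243 -> 213
  PD: pen down
  -- iteration 4/4 --
  RT 295: heading 213 -> 278
  RT 30: heading 278 -> 248
  PD: pen down
]
FD 14: (-12.361,2) -> (-17.605,-10.981) [heading=248, draw]
FD 16: (-17.605,-10.981) -> (-23.599,-25.816) [heading=248, draw]
FD 5: (-23.599,-25.816) -> (-25.472,-30.451) [heading=248, draw]
FD 18: (-25.472,-30.451) -> (-32.215,-47.141) [heading=248, draw]
PU: pen up
Final: pos=(-32.215,-47.141), heading=248, 7 segment(s) drawn
Segments drawn: 7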